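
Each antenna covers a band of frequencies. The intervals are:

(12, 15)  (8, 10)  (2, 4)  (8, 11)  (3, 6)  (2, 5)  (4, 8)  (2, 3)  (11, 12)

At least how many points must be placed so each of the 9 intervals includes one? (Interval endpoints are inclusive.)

3

Process intervals by earliest right end; each time one isn't hit yet, stab at its right endpoint.
Sorted: [2,3] [2,4] [2,5] [3,6] [4,8] [8,10] [8,11] [11,12] [12,15]
{[2,3],[2,4],[2,5],[3,6]} hit by 3; {[4,8],[8,10],[8,11]} hit by 8; {[11,12],[12,15]} hit by 12.
Points: 3, 8, 12 (3 total).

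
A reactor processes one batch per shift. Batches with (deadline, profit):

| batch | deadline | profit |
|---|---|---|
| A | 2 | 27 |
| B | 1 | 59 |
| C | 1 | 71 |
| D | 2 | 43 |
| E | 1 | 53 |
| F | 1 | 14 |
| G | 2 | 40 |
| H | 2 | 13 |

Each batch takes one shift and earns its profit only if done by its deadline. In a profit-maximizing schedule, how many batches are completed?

2

Sort by profit descending; place each in the latest free slot ≤ its deadline.
Profit order: C=71 B=59 E=53 D=43 G=40 A=27 F=14 H=13
Assign: C→slot 1, B skipped, E skipped, D→slot 2, G skipped, A skipped, F skipped, H skipped.
Slots: [1:C] [2:D]
2 of 8 scheduled.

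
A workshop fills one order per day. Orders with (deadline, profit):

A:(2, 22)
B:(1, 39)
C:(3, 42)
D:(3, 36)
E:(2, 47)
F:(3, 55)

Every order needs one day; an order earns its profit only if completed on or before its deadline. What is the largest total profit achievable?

144

Profit order: F=55 E=47 C=42 B=39 D=36 A=22
Assign: F→slot 3, E→slot 2, C→slot 1, B skipped, D skipped, A skipped.
Slots: [1:C] [2:E] [3:F]
Profit = 42 + 47 + 55 = 144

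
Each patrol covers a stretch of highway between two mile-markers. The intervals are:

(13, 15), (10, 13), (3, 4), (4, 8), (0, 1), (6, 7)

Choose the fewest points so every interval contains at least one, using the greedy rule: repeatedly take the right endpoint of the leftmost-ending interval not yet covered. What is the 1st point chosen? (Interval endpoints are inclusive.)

1

Sorted: [0,1] [3,4] [6,7] [4,8] [10,13] [13,15]
{[0,1]} hit by 1; {[3,4]} hit by 4; {[6,7],[4,8]} hit by 7; {[10,13],[13,15]} hit by 13.
Points: 1, 4, 7, 13 (4 total).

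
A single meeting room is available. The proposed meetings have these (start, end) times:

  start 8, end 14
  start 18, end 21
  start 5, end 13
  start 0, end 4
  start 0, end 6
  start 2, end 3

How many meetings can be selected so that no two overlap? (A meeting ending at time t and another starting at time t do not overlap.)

Greedy by earliest finish: after sorting by end time, pick each interval compatible with the last pick.
By end time: (2,3), (0,4), (0,6), (5,13), (8,14), (18,21).
Pick (2,3); next start ≥ 3 → (5,13); next start ≥ 13 → (18,21).
Selected 3 meetings.

3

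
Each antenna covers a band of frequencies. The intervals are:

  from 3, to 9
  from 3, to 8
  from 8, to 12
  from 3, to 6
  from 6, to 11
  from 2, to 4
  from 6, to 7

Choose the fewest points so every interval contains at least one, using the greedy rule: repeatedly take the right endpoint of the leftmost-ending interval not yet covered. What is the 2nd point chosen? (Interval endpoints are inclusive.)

Process intervals by earliest right end; each time one isn't hit yet, stab at its right endpoint.
By right end: [2,4]  [3,6]  [6,7]  [3,8]  [3,9]  [6,11]  [8,12]
[2,4] uncovered → point at 4; [6,7] uncovered → point at 7; [8,12] uncovered → point at 12.
Points: 4, 7, 12 (3 total).

7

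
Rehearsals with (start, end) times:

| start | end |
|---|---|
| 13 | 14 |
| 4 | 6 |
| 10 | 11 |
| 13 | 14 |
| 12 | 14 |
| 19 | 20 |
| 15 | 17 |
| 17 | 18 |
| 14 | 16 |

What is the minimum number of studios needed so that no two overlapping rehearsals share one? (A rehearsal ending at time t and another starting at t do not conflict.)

3

Events (time:±→running): 4:+→1 6:-→0 10:+→1 11:-→0 12:+→1 13:+→2 13:+→3 … peak 3.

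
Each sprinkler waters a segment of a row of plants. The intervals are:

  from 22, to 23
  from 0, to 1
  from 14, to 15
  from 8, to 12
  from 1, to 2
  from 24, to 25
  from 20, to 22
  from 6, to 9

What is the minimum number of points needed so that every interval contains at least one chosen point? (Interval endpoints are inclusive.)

Process intervals by earliest right end; each time one isn't hit yet, stab at its right endpoint.
By right end: [0,1]  [1,2]  [6,9]  [8,12]  [14,15]  [20,22]  [22,23]  [24,25]
[0,1] uncovered → point at 1; [6,9] uncovered → point at 9; [14,15] uncovered → point at 15; [20,22] uncovered → point at 22; [24,25] uncovered → point at 25.
Points: 1, 9, 15, 22, 25 (5 total).

5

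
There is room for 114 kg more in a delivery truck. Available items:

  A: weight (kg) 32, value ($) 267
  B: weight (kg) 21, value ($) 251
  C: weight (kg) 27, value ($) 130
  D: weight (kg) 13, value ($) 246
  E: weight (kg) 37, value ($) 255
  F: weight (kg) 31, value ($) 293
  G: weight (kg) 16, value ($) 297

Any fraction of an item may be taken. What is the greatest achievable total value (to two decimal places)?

Greedy by value/weight ratio, highest first.
Ratios (sorted): D 18.92, G 18.56, B 11.95, F 9.45, A 8.34, E 6.89, C 4.81
take D (13 @ 246); take G (16 @ 297); take B (21 @ 251); take F (31 @ 293); take A (32 @ 267); take 1/37 of E → 6.89. Capacity used 114/114.
Total value = 1360.89

1360.89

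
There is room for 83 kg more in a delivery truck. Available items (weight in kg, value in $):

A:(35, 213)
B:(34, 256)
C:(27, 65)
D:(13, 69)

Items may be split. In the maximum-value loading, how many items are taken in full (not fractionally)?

Sort by value per unit weight and fill in that order.
Ratios (sorted): B 7.53, A 6.09, D 5.31, C 2.41
take B (34 @ 256); take A (35 @ 213); take D (13 @ 69); take 1/27 of C → 2.41. Capacity used 83/83.
3 item(s) taken whole; one partial (take 1/27 of C).

3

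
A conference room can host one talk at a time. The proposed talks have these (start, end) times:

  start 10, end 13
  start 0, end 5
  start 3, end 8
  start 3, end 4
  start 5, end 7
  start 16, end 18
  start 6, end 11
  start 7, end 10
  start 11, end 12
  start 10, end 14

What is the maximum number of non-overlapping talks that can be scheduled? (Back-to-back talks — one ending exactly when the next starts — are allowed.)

Order by finish time; keep every interval that doesn't clash with the previous kept one.
By end time: (3,4), (0,5), (5,7), (3,8), (7,10), (6,11), (11,12), (10,13), (10,14), (16,18).
Pick (3,4); next start ≥ 4 → (5,7); next start ≥ 7 → (7,10); next start ≥ 10 → (11,12); next start ≥ 12 → (16,18).
Selected 5 talks.

5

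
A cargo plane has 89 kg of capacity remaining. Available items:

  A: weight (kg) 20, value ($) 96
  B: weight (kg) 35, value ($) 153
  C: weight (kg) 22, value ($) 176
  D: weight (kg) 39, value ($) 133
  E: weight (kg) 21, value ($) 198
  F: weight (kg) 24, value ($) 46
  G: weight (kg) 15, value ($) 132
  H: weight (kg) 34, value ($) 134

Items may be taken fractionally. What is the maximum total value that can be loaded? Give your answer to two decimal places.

650.09

Greedy by value/weight ratio, highest first.
Ratios (sorted): E 9.43, G 8.80, C 8.00, A 4.80, B 4.37, H 3.94, D 3.41, F 1.92
take E (21 @ 198); take G (15 @ 132); take C (22 @ 176); take A (20 @ 96); take 11/35 of B → 48.09. Capacity used 89/89.
Total value = 650.09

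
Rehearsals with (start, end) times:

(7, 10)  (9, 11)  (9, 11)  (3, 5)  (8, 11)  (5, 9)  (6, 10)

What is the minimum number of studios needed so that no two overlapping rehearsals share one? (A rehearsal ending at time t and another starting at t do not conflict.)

5

Events (time:±→running): 3:+→1 5:-→0 5:+→1 6:+→2 7:+→3 8:+→4 9:-→3 9:+→4 9:+→5 … peak 5.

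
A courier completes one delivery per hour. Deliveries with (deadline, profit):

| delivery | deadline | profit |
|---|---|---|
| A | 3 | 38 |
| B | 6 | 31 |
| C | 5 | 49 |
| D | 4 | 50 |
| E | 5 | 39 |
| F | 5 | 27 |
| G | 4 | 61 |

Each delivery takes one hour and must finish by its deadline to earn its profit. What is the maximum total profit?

268

Take jobs in profit order; each goes to the latest open slot no later than its deadline.
By profit: G(d4,61), D(d4,50), C(d5,49), E(d5,39), A(d3,38), B(d6,31), F(d5,27)
G→slot 4; D→slot 3; C→slot 5; E→slot 2; A→slot 1; B→slot 6; F skipped.
Profit = 38 + 39 + 50 + 61 + 49 + 31 = 268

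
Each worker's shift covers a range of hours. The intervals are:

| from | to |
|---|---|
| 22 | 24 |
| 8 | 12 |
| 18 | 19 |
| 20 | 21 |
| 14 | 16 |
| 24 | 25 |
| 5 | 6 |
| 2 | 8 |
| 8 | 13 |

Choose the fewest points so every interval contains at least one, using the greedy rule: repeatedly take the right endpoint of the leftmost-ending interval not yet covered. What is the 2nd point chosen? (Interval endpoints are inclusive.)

12

Sort by right endpoint; whenever an interval is uncovered, place a point at its right end.
Sorted: [5,6] [2,8] [8,12] [8,13] [14,16] [18,19] [20,21] [22,24] [24,25]
{[5,6],[2,8]} hit by 6; {[8,12],[8,13]} hit by 12; {[14,16]} hit by 16; {[18,19]} hit by 19; {[20,21]} hit by 21; {[22,24],[24,25]} hit by 24.
Points: 6, 12, 16, 19, 21, 24 (6 total).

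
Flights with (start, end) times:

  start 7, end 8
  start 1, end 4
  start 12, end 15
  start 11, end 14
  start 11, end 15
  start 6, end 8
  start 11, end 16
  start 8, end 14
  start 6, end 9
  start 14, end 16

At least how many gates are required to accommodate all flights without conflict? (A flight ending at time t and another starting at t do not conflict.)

Events (time:±→running): 1:+→1 4:-→0 6:+→1 6:+→2 7:+→3 8:-→2 8:-→1 8:+→2 9:-→1 11:+→2 11:+→3 11:+→4 12:+→5 … peak 5.

5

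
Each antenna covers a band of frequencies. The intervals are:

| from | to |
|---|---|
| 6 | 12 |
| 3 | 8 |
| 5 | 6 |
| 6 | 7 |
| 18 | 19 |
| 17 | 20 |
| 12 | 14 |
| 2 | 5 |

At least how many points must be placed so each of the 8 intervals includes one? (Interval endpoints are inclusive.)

4

Process intervals by earliest right end; each time one isn't hit yet, stab at its right endpoint.
By right end: [2,5]  [5,6]  [6,7]  [3,8]  [6,12]  [12,14]  [18,19]  [17,20]
[2,5] uncovered → point at 5; [6,7] uncovered → point at 7; [12,14] uncovered → point at 14; [18,19] uncovered → point at 19.
Points: 5, 7, 14, 19 (4 total).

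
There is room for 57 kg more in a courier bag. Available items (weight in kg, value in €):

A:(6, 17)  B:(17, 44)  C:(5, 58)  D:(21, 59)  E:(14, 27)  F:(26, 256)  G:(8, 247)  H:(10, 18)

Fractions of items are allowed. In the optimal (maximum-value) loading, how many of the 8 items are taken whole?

Greedy by value/weight ratio, highest first.
Order: G (247/8=30.88) > C (58/5=11.60) > F (256/26=9.85) > A (17/6=2.83) > D (59/21=2.81) > B (44/17=2.59) > E (27/14=1.93) > H (18/10=1.80)
Fill: take G (8 @ 247) → take C (5 @ 58) → take F (26 @ 256) → take A (6 @ 17) → take 12/21 of D → 33.71; 57/57 used.
4 item(s) taken whole; one partial (take 12/21 of D).

4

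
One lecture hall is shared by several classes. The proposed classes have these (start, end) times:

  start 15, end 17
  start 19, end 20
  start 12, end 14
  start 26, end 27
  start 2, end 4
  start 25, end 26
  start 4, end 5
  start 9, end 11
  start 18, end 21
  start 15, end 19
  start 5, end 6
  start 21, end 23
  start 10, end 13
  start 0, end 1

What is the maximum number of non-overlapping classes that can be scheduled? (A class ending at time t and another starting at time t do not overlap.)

11

Order by finish time; keep every interval that doesn't clash with the previous kept one.
By end time: (0,1), (2,4), (4,5), (5,6), (9,11), (10,13), (12,14), (15,17), (15,19), (19,20), (18,21), (21,23), (25,26), (26,27).
Pick (0,1); next start ≥ 1 → (2,4); next start ≥ 4 → (4,5); next start ≥ 5 → (5,6); next start ≥ 6 → (9,11); next start ≥ 11 → (12,14); next start ≥ 14 → (15,17); next start ≥ 17 → (19,20); next start ≥ 20 → (21,23); next start ≥ 23 → (25,26); next start ≥ 26 → (26,27).
Selected 11 classes.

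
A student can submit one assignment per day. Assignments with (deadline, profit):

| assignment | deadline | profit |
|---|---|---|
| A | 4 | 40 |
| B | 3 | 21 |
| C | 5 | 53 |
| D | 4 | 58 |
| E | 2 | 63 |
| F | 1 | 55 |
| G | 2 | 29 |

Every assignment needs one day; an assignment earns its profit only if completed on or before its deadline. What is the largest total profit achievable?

269

By profit: E(d2,63), D(d4,58), F(d1,55), C(d5,53), A(d4,40), G(d2,29), B(d3,21)
E→slot 2; D→slot 4; F→slot 1; C→slot 5; A→slot 3; G skipped; B skipped.
Profit = 55 + 63 + 40 + 58 + 53 = 269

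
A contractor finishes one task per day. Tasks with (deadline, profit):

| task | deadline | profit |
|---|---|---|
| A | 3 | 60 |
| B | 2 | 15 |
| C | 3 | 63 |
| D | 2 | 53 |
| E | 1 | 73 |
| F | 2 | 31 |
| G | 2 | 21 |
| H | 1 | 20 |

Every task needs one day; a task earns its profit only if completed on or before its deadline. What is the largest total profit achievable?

Take jobs in profit order; each goes to the latest open slot no later than its deadline.
By profit: E(d1,73), C(d3,63), A(d3,60), D(d2,53), F(d2,31), G(d2,21), H(d1,20), B(d2,15)
E→slot 1; C→slot 3; A→slot 2; D skipped; F skipped; G skipped; H skipped; B skipped.
Profit = 73 + 60 + 63 = 196

196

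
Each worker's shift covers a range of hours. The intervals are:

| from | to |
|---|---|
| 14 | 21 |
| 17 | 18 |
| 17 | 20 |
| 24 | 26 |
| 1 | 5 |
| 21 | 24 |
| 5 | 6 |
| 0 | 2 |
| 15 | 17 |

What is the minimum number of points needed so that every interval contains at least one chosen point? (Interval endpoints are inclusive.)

Sort by right endpoint; whenever an interval is uncovered, place a point at its right end.
Sorted: [0,2] [1,5] [5,6] [15,17] [17,18] [17,20] [14,21] [21,24] [24,26]
{[0,2],[1,5]} hit by 2; {[5,6]} hit by 6; {[15,17],[17,18],[17,20],[14,21]} hit by 17; {[21,24],[24,26]} hit by 24.
Points: 2, 6, 17, 24 (4 total).

4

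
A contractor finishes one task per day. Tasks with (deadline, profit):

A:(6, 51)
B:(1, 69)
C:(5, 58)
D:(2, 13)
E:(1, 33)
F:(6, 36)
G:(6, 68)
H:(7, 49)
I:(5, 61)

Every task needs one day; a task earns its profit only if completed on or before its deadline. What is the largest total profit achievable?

Take jobs in profit order; each goes to the latest open slot no later than its deadline.
Profit order: B=69 G=68 I=61 C=58 A=51 H=49 F=36 E=33 D=13
Assign: B→slot 1, G→slot 6, I→slot 5, C→slot 4, A→slot 3, H→slot 7, F→slot 2, E skipped, D skipped.
Slots: [1:B] [2:F] [3:A] [4:C] [5:I] [6:G] [7:H]
Profit = 69 + 36 + 51 + 58 + 61 + 68 + 49 = 392

392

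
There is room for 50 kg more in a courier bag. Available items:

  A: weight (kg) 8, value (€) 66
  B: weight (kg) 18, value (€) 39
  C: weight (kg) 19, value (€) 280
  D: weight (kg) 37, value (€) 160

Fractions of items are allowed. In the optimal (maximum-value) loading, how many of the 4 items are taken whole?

Sort by value per unit weight and fill in that order.
Ratios (sorted): C 14.74, A 8.25, D 4.32, B 2.17
take C (19 @ 280); take A (8 @ 66); take 23/37 of D → 99.46. Capacity used 50/50.
2 item(s) taken whole; one partial (take 23/37 of D).

2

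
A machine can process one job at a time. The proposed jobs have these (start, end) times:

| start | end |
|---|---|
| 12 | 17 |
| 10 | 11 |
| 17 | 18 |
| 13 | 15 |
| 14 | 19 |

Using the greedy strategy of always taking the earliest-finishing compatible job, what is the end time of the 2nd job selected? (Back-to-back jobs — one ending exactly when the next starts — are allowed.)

Sort by end time and greedily take each interval whose start is ≥ the last chosen end.
By end time: (10,11), (13,15), (12,17), (17,18), (14,19).
Pick (10,11); next start ≥ 11 → (13,15); next start ≥ 15 → (17,18).
Selected: (10,11) (13,15) (17,18)

15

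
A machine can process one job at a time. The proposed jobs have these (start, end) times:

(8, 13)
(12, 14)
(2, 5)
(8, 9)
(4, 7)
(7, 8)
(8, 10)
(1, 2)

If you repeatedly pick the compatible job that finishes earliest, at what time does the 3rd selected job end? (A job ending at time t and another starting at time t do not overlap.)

8

Greedy by earliest finish: after sorting by end time, pick each interval compatible with the last pick.
By end time: (1,2), (2,5), (4,7), (7,8), (8,9), (8,10), (8,13), (12,14).
Pick (1,2); next start ≥ 2 → (2,5); next start ≥ 5 → (7,8); next start ≥ 8 → (8,9); next start ≥ 9 → (12,14).
Selected: (1,2) (2,5) (7,8) (8,9) (12,14)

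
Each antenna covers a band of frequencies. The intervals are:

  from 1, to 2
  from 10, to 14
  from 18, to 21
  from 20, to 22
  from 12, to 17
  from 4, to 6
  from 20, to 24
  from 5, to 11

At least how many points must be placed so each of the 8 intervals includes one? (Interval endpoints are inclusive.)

Process intervals by earliest right end; each time one isn't hit yet, stab at its right endpoint.
By right end: [1,2]  [4,6]  [5,11]  [10,14]  [12,17]  [18,21]  [20,22]  [20,24]
[1,2] uncovered → point at 2; [4,6] uncovered → point at 6; [10,14] uncovered → point at 14; [18,21] uncovered → point at 21.
Points: 2, 6, 14, 21 (4 total).

4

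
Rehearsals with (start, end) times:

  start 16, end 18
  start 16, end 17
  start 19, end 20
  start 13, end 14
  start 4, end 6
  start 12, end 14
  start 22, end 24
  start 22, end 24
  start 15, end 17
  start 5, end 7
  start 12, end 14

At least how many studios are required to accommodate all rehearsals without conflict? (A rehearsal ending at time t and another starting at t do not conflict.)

Count concurrent intervals with a sweep; the peak is the room count.
Events (time:±→running): 4:+→1 5:+→2 6:-→1 7:-→0 12:+→1 12:+→2 13:+→3 … peak 3.

3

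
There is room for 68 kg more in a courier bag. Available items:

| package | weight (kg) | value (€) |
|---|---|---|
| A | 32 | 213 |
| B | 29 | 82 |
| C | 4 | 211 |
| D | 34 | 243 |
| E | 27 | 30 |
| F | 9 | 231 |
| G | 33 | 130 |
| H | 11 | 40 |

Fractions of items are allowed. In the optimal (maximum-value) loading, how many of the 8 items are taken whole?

3

Greedy by value/weight ratio, highest first.
Ratios (sorted): C 52.75, F 25.67, D 7.15, A 6.66, G 3.94, H 3.64, B 2.83, E 1.11
take C (4 @ 211); take F (9 @ 231); take D (34 @ 243); take 21/32 of A → 139.78. Capacity used 68/68.
3 item(s) taken whole; one partial (take 21/32 of A).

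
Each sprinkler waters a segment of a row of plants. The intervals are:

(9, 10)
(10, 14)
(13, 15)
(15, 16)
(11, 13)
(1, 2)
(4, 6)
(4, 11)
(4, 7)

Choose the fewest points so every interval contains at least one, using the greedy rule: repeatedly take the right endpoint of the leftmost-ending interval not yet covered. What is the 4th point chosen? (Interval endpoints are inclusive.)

Sort by right endpoint; whenever an interval is uncovered, place a point at its right end.
By right end: [1,2]  [4,6]  [4,7]  [9,10]  [4,11]  [11,13]  [10,14]  [13,15]  [15,16]
[1,2] uncovered → point at 2; [4,6] uncovered → point at 6; [9,10] uncovered → point at 10; [11,13] uncovered → point at 13; [15,16] uncovered → point at 16.
Points: 2, 6, 10, 13, 16 (5 total).

13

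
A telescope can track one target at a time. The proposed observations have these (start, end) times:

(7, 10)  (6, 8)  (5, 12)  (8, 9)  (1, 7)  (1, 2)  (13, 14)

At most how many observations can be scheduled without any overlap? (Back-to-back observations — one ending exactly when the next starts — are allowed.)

4

Order by finish time; keep every interval that doesn't clash with the previous kept one.
Sorted by end: (1,2)  (1,7)  (6,8)  (8,9)  (7,10)  (5,12)  (13,14)
take (1,2); skip (1,7); take (6,8); take (8,9); skip (7,10); skip (5,12); take (13,14).
Selected 4 observations.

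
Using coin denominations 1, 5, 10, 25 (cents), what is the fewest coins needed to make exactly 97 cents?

97 − 3×25→22 − 2×10→2 − 2×1→0
Total coins = 3 + 2 + 2 = 7

7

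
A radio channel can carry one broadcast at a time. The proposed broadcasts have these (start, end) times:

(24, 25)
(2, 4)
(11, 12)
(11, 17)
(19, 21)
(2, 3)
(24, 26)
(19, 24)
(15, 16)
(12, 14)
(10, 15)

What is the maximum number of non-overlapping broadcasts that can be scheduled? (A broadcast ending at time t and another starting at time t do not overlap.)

6

Sorted by end: (2,3)  (2,4)  (11,12)  (12,14)  (10,15)  (15,16)  (11,17)  (19,21)  (19,24)  (24,25)  (24,26)
take (2,3); take (11,12); take (12,14); take (15,16); skip (11,17); take (19,21); take (24,25).
Selected 6 broadcasts.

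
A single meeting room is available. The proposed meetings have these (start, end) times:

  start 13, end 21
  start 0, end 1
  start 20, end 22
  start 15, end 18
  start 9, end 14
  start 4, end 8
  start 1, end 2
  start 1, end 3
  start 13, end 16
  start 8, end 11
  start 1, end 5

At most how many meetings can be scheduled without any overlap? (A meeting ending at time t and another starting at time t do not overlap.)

6

Sorted by end: (0,1)  (1,2)  (1,3)  (1,5)  (4,8)  (8,11)  (9,14)  (13,16)  (15,18)  (13,21)  (20,22)
take (0,1); take (1,2); take (4,8); take (8,11); skip (9,14); take (13,16); skip (15,18); take (20,22).
Selected 6 meetings.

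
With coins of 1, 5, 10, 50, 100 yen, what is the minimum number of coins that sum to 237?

8

Use the largest denomination that fits, subtract, and repeat.
237 = 2×100 + 3×10 + 1×5 + 2×1
Total coins = 2 + 3 + 1 + 2 = 8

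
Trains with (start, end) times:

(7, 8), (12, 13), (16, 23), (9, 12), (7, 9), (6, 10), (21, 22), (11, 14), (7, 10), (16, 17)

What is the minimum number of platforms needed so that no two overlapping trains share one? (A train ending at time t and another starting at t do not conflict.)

4

The answer is the maximum number of intervals overlapping at any instant.
starts: [6, 7, 7, 7, 9, 11, 12, 16, 16, 21]
ends:   [8, 9, 10, 10, 12, 13, 14, 17, 22, 23]
s6→1 s7→2 s7→3 s7→4  — peak 4.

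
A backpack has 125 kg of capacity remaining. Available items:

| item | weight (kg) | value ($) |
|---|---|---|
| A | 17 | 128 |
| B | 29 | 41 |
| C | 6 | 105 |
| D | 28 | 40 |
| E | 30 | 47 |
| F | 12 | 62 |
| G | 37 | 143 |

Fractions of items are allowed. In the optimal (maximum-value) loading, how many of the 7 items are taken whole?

Greedy by value/weight ratio, highest first.
Order: C (105/6=17.50) > A (128/17=7.53) > F (62/12=5.17) > G (143/37=3.86) > E (47/30=1.57) > D (40/28=1.43) > B (41/29=1.41)
Fill: take C (6 @ 105) → take A (17 @ 128) → take F (12 @ 62) → take G (37 @ 143) → take E (30 @ 47) → take 23/28 of D → 32.86; 125/125 used.
5 item(s) taken whole; one partial (take 23/28 of D).

5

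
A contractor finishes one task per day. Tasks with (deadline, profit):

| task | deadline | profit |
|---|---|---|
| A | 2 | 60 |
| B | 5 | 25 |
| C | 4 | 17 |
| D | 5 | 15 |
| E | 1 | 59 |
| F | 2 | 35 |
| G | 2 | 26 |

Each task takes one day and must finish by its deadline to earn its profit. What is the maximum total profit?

176

Sort by profit descending; place each in the latest free slot ≤ its deadline.
By profit: A(d2,60), E(d1,59), F(d2,35), G(d2,26), B(d5,25), C(d4,17), D(d5,15)
A→slot 2; E→slot 1; F skipped; G skipped; B→slot 5; C→slot 4; D→slot 3.
Profit = 59 + 60 + 15 + 17 + 25 = 176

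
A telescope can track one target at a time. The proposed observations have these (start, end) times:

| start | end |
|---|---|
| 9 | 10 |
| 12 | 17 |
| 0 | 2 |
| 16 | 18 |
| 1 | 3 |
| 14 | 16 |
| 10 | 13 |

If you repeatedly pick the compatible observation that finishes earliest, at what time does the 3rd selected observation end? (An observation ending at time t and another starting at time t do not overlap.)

13

Order by finish time; keep every interval that doesn't clash with the previous kept one.
Sorted by end: (0,2)  (1,3)  (9,10)  (10,13)  (14,16)  (12,17)  (16,18)
take (0,2); take (9,10); take (10,13); take (14,16); skip (12,17); take (16,18).
Selected: (0,2) (9,10) (10,13) (14,16) (16,18)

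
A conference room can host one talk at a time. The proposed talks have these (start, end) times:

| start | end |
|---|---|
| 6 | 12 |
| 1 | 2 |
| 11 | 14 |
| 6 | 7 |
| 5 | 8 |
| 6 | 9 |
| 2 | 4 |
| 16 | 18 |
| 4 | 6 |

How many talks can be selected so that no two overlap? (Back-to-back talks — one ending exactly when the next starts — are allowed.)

6

Greedy by earliest finish: after sorting by end time, pick each interval compatible with the last pick.
By end time: (1,2), (2,4), (4,6), (6,7), (5,8), (6,9), (6,12), (11,14), (16,18).
Pick (1,2); next start ≥ 2 → (2,4); next start ≥ 4 → (4,6); next start ≥ 6 → (6,7); next start ≥ 7 → (11,14); next start ≥ 14 → (16,18).
Selected 6 talks.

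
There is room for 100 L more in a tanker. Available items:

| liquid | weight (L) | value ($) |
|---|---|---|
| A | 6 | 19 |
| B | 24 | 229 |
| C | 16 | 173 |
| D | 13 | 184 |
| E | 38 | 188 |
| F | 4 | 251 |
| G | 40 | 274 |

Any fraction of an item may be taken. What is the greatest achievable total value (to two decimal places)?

1125.84

Greedy by value/weight ratio, highest first.
Order: F (251/4=62.75) > D (184/13=14.15) > C (173/16=10.81) > B (229/24=9.54) > G (274/40=6.85) > E (188/38=4.95) > A (19/6=3.17)
Fill: take F (4 @ 251) → take D (13 @ 184) → take C (16 @ 173) → take B (24 @ 229) → take G (40 @ 274) → take 3/38 of E → 14.84; 100/100 used.
Total value = 1125.84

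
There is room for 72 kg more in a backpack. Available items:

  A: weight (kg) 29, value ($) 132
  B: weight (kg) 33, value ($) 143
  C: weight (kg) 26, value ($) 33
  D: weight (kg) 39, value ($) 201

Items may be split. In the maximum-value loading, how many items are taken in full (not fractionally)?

2

Order: D (201/39=5.15) > A (132/29=4.55) > B (143/33=4.33) > C (33/26=1.27)
Fill: take D (39 @ 201) → take A (29 @ 132) → take 4/33 of B → 17.33; 72/72 used.
2 item(s) taken whole; one partial (take 4/33 of B).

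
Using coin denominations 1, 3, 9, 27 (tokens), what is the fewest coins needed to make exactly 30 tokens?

2

Greedy: take as many of the largest coin as possible, then repeat with the remainder.
30 − 1×27→3 − 1×3→0
Total coins = 1 + 1 = 2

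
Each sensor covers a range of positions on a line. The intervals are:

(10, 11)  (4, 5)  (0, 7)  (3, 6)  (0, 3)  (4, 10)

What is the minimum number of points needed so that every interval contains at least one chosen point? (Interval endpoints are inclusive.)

3

Process intervals by earliest right end; each time one isn't hit yet, stab at its right endpoint.
Sorted: [0,3] [4,5] [3,6] [0,7] [4,10] [10,11]
{[0,3]} hit by 3; {[4,5],[3,6],[0,7],[4,10]} hit by 5; {[10,11]} hit by 11.
Points: 3, 5, 11 (3 total).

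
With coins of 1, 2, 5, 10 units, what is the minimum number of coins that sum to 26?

4

Use the largest denomination that fits, subtract, and repeat.
26 = 2×10 + 1×5 + 1×1
Total coins = 2 + 1 + 1 = 4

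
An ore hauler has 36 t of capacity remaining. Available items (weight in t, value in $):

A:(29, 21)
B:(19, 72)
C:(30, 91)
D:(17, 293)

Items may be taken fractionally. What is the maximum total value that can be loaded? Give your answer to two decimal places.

Greedy by value/weight ratio, highest first.
Order: D (293/17=17.24) > B (72/19=3.79) > C (91/30=3.03) > A (21/29=0.72)
Fill: take D (17 @ 293) → take B (19 @ 72); 36/36 used.
Total value = 365.00

365.00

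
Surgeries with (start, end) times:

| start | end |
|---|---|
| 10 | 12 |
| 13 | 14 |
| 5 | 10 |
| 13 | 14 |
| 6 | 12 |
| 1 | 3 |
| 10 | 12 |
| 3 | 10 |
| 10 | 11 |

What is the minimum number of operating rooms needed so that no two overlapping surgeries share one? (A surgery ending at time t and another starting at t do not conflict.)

Count concurrent intervals with a sweep; the peak is the room count.
starts: [1, 3, 5, 6, 10, 10, 10, 13, 13]
ends:   [3, 10, 10, 11, 12, 12, 12, 14, 14]
s1→1 e3→0 s3→1 s5→2 s6→3 e10→2 e10→1 s10→2 s10→3 s10→4  — peak 4.

4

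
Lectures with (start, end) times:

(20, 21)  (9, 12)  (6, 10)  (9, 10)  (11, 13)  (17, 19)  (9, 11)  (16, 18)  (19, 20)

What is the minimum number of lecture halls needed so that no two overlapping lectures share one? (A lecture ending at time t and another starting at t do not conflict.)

starts: [6, 9, 9, 9, 11, 16, 17, 19, 20]
ends:   [10, 10, 11, 12, 13, 18, 19, 20, 21]
s6→1 s9→2 s9→3 s9→4  — peak 4.

4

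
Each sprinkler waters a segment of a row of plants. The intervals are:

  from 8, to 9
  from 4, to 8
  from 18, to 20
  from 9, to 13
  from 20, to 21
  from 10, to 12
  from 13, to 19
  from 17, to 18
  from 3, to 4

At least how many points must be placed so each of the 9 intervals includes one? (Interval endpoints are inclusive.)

Sorted: [3,4] [4,8] [8,9] [10,12] [9,13] [17,18] [13,19] [18,20] [20,21]
{[3,4],[4,8]} hit by 4; {[8,9]} hit by 9; {[10,12],[9,13]} hit by 12; {[17,18],[13,19],[18,20]} hit by 18; {[20,21]} hit by 21.
Points: 4, 9, 12, 18, 21 (5 total).

5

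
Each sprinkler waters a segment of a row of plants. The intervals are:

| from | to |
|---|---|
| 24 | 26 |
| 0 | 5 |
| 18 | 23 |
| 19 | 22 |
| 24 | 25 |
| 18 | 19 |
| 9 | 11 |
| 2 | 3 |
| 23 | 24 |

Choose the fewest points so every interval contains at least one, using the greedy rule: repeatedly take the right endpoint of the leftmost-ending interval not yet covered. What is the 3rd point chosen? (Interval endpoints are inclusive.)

19

Process intervals by earliest right end; each time one isn't hit yet, stab at its right endpoint.
Sorted: [2,3] [0,5] [9,11] [18,19] [19,22] [18,23] [23,24] [24,25] [24,26]
{[2,3],[0,5]} hit by 3; {[9,11]} hit by 11; {[18,19],[19,22],[18,23]} hit by 19; {[23,24],[24,25],[24,26]} hit by 24.
Points: 3, 11, 19, 24 (4 total).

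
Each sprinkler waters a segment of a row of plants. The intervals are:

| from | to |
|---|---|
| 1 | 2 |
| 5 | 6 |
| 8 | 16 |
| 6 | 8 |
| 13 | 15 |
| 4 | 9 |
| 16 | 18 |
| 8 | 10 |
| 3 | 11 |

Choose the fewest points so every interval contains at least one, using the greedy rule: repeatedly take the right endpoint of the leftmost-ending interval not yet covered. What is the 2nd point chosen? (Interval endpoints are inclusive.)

6

Sort by right endpoint; whenever an interval is uncovered, place a point at its right end.
Sorted: [1,2] [5,6] [6,8] [4,9] [8,10] [3,11] [13,15] [8,16] [16,18]
{[1,2]} hit by 2; {[5,6],[6,8],[4,9]} hit by 6; {[8,10],[3,11]} hit by 10; {[13,15],[8,16]} hit by 15; {[16,18]} hit by 18.
Points: 2, 6, 10, 15, 18 (5 total).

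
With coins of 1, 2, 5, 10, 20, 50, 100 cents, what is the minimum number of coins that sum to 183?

Use the largest denomination that fits, subtract, and repeat.
183 = 1×100 + 1×50 + 1×20 + 1×10 + 1×2 + 1×1
Total coins = 1 + 1 + 1 + 1 + 1 + 1 = 6

6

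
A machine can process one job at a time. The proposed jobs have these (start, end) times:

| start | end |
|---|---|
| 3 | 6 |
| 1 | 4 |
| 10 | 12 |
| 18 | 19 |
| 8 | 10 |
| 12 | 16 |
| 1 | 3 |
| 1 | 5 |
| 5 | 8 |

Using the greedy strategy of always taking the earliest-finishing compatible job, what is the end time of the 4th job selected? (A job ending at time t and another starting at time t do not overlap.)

12

Greedy by earliest finish: after sorting by end time, pick each interval compatible with the last pick.
By end time: (1,3), (1,4), (1,5), (3,6), (5,8), (8,10), (10,12), (12,16), (18,19).
Pick (1,3); next start ≥ 3 → (3,6); next start ≥ 6 → (8,10); next start ≥ 10 → (10,12); next start ≥ 12 → (12,16); next start ≥ 16 → (18,19).
Selected: (1,3) (3,6) (8,10) (10,12) (12,16) (18,19)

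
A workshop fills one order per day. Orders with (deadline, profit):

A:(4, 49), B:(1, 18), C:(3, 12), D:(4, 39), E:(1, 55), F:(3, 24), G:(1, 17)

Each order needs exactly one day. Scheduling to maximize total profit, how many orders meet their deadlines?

Take jobs in profit order; each goes to the latest open slot no later than its deadline.
By profit: E(d1,55), A(d4,49), D(d4,39), F(d3,24), B(d1,18), G(d1,17), C(d3,12)
E→slot 1; A→slot 4; D→slot 3; F→slot 2; B skipped; G skipped; C skipped.
4 of 7 scheduled.

4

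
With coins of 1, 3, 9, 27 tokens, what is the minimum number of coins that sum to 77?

7

77 = 2×27 + 2×9 + 1×3 + 2×1
Total coins = 2 + 2 + 1 + 2 = 7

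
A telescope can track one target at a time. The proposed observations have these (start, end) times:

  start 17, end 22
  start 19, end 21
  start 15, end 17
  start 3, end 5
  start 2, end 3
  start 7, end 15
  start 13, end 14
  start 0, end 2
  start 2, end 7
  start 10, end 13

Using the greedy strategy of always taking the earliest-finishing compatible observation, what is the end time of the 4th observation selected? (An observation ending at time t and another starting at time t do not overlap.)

By end time: (0,2), (2,3), (3,5), (2,7), (10,13), (13,14), (7,15), (15,17), (19,21), (17,22).
Pick (0,2); next start ≥ 2 → (2,3); next start ≥ 3 → (3,5); next start ≥ 5 → (10,13); next start ≥ 13 → (13,14); next start ≥ 14 → (15,17); next start ≥ 17 → (19,21).
Selected: (0,2) (2,3) (3,5) (10,13) (13,14) (15,17) (19,21)

13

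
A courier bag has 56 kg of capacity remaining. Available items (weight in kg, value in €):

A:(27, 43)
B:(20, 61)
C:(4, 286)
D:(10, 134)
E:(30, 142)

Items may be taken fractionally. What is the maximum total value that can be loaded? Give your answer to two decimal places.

Order: C (286/4=71.50) > D (134/10=13.40) > E (142/30=4.73) > B (61/20=3.05) > A (43/27=1.59)
Fill: take C (4 @ 286) → take D (10 @ 134) → take E (30 @ 142) → take 12/20 of B → 36.60; 56/56 used.
Total value = 598.60

598.60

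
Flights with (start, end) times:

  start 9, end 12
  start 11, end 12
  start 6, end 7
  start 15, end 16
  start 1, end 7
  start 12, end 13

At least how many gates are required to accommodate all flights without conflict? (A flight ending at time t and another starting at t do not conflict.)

2

Count concurrent intervals with a sweep; the peak is the room count.
Events (time:±→running): 1:+→1 6:+→2 … peak 2.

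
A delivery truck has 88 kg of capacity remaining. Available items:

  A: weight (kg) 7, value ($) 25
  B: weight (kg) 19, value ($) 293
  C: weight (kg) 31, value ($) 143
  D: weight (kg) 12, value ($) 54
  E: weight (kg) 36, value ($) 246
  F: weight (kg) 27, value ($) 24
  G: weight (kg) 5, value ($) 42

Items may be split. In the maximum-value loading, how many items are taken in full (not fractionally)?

Greedy by value/weight ratio, highest first.
Order: B (293/19=15.42) > G (42/5=8.40) > E (246/36=6.83) > C (143/31=4.61) > D (54/12=4.50) > A (25/7=3.57) > F (24/27=0.89)
Fill: take B (19 @ 293) → take G (5 @ 42) → take E (36 @ 246) → take 28/31 of C → 129.16; 88/88 used.
3 item(s) taken whole; one partial (take 28/31 of C).

3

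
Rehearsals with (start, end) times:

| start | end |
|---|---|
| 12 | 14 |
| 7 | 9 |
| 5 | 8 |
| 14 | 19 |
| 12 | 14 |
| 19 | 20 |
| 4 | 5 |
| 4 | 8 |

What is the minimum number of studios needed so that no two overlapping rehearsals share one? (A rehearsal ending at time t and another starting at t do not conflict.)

Events (time:±→running): 4:+→1 4:+→2 5:-→1 5:+→2 7:+→3 … peak 3.

3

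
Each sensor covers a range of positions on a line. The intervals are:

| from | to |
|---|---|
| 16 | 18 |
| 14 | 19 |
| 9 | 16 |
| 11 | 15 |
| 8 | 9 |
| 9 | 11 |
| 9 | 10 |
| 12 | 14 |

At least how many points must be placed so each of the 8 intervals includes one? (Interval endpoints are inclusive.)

3

Process intervals by earliest right end; each time one isn't hit yet, stab at its right endpoint.
By right end: [8,9]  [9,10]  [9,11]  [12,14]  [11,15]  [9,16]  [16,18]  [14,19]
[8,9] uncovered → point at 9; [12,14] uncovered → point at 14; [16,18] uncovered → point at 18.
Points: 9, 14, 18 (3 total).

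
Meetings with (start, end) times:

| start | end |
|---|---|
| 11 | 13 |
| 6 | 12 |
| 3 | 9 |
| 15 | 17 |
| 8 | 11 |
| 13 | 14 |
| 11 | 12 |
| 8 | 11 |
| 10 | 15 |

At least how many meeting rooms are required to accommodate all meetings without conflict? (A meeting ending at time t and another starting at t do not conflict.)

4

The answer is the maximum number of intervals overlapping at any instant.
starts: [3, 6, 8, 8, 10, 11, 11, 13, 15]
ends:   [9, 11, 11, 12, 12, 13, 14, 15, 17]
s3→1 s6→2 s8→3 s8→4  — peak 4.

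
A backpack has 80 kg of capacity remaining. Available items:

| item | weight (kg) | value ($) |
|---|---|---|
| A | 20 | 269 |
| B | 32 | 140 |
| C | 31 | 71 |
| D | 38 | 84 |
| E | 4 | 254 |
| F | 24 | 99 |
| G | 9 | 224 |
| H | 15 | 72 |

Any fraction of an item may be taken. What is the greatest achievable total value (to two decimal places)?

959.00

Order: E (254/4=63.50) > G (224/9=24.89) > A (269/20=13.45) > H (72/15=4.80) > B (140/32=4.38) > F (99/24=4.12) > C (71/31=2.29) > D (84/38=2.21)
Fill: take E (4 @ 254) → take G (9 @ 224) → take A (20 @ 269) → take H (15 @ 72) → take B (32 @ 140); 80/80 used.
Total value = 959.00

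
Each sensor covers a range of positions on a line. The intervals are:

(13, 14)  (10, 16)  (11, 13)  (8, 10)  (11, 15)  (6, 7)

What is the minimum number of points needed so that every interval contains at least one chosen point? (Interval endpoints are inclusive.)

3

Sort by right endpoint; whenever an interval is uncovered, place a point at its right end.
Sorted: [6,7] [8,10] [11,13] [13,14] [11,15] [10,16]
{[6,7]} hit by 7; {[8,10]} hit by 10; {[11,13],[13,14],[11,15],[10,16]} hit by 13.
Points: 7, 10, 13 (3 total).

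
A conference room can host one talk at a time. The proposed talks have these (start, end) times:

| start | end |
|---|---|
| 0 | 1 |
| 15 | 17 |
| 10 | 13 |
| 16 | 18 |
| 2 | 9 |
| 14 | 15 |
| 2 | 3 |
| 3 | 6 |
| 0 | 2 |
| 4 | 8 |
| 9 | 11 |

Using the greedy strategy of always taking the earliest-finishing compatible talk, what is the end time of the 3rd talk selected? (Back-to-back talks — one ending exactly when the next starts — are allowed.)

Sort by end time and greedily take each interval whose start is ≥ the last chosen end.
By end time: (0,1), (0,2), (2,3), (3,6), (4,8), (2,9), (9,11), (10,13), (14,15), (15,17), (16,18).
Pick (0,1); next start ≥ 1 → (2,3); next start ≥ 3 → (3,6); next start ≥ 6 → (9,11); next start ≥ 11 → (14,15); next start ≥ 15 → (15,17).
Selected: (0,1) (2,3) (3,6) (9,11) (14,15) (15,17)

6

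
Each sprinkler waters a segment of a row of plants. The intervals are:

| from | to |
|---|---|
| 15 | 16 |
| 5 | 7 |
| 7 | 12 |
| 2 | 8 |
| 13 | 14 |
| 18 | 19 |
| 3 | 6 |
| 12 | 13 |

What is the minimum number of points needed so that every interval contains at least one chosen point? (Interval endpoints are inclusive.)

5

Sort by right endpoint; whenever an interval is uncovered, place a point at its right end.
By right end: [3,6]  [5,7]  [2,8]  [7,12]  [12,13]  [13,14]  [15,16]  [18,19]
[3,6] uncovered → point at 6; [7,12] uncovered → point at 12; [13,14] uncovered → point at 14; [15,16] uncovered → point at 16; [18,19] uncovered → point at 19.
Points: 6, 12, 14, 16, 19 (5 total).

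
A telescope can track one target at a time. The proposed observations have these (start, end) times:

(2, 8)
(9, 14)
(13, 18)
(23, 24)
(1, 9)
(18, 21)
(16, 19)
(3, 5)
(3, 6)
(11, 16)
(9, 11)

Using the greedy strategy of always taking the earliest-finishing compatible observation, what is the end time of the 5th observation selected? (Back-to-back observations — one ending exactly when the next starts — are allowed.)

24

Greedy by earliest finish: after sorting by end time, pick each interval compatible with the last pick.
Sorted by end: (3,5)  (3,6)  (2,8)  (1,9)  (9,11)  (9,14)  (11,16)  (13,18)  (16,19)  (18,21)  (23,24)
take (3,5); take (9,11); take (11,16); take (16,19); skip (18,21); take (23,24).
Selected: (3,5) (9,11) (11,16) (16,19) (23,24)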